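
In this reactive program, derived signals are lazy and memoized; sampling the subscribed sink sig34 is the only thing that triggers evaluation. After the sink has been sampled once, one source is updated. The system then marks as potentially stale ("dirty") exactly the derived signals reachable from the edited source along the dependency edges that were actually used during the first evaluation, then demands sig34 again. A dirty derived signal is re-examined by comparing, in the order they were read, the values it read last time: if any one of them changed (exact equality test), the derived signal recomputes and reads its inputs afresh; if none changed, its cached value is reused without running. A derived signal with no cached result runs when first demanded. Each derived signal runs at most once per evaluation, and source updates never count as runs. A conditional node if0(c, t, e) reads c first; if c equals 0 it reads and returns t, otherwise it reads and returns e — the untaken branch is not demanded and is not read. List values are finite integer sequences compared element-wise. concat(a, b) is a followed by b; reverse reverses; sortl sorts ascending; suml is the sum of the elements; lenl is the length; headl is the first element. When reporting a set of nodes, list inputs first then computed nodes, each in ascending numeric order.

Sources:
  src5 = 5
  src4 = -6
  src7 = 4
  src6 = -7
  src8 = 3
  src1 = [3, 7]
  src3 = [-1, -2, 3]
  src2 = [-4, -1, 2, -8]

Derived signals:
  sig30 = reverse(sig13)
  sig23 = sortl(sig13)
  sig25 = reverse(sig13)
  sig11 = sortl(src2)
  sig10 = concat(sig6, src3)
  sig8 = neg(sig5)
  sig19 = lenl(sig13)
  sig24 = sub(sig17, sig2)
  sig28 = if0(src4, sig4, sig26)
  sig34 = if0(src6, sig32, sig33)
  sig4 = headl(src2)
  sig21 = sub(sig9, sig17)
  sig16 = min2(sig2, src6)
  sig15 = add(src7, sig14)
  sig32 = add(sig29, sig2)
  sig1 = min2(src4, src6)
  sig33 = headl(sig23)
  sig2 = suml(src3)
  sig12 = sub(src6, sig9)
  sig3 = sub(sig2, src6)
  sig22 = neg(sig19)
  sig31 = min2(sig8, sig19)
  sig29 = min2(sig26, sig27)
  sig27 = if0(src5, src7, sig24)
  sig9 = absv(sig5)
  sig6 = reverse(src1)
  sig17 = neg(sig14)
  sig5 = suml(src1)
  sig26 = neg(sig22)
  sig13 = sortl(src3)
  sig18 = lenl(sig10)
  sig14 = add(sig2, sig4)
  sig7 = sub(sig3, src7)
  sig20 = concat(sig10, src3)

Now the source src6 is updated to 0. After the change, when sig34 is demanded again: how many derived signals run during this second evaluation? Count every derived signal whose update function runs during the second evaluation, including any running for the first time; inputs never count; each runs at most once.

12 derived signals run: sig2, sig4, sig14, sig17, sig19, sig22, sig24, sig26, sig27, sig29, sig32, sig34.
Note the branch switch — sig2, sig4, sig14, sig17, sig19, sig22, sig24, sig26, sig27, sig29, sig32 had no cache and run now for the first time.

First demand of the output computes:
  sig13 = sortl([-1, -2, 3]) = [-2, -1, 3]
  sig23 = sortl([-2, -1, 3]) = [-2, -1, 3]
  sig33 = headl([-2, -1, 3]) = -2
  sig34 = if0(src6=-7 -> else branch sig33) = -2

After the edit, cleaning proceeds:
  sig2: had never run; runs now, result 0.
  sig4: had never run; runs now, result -4.
  sig14: had never run; runs now, result -4.
  sig17: had never run; runs now, result 4.
  sig19: had never run; runs now, result 3.
  sig22: had never run; runs now, result -3.
  sig24: had never run; runs now, result 4.
  sig26: had never run; runs now, result 3.
  sig27: had never run; runs now, result 4.
  sig29: had never run; runs now, result 3.
  sig32: had never run; runs now, result 3.
  sig34: a read changed (src6 -7->0) — executes, giving 3.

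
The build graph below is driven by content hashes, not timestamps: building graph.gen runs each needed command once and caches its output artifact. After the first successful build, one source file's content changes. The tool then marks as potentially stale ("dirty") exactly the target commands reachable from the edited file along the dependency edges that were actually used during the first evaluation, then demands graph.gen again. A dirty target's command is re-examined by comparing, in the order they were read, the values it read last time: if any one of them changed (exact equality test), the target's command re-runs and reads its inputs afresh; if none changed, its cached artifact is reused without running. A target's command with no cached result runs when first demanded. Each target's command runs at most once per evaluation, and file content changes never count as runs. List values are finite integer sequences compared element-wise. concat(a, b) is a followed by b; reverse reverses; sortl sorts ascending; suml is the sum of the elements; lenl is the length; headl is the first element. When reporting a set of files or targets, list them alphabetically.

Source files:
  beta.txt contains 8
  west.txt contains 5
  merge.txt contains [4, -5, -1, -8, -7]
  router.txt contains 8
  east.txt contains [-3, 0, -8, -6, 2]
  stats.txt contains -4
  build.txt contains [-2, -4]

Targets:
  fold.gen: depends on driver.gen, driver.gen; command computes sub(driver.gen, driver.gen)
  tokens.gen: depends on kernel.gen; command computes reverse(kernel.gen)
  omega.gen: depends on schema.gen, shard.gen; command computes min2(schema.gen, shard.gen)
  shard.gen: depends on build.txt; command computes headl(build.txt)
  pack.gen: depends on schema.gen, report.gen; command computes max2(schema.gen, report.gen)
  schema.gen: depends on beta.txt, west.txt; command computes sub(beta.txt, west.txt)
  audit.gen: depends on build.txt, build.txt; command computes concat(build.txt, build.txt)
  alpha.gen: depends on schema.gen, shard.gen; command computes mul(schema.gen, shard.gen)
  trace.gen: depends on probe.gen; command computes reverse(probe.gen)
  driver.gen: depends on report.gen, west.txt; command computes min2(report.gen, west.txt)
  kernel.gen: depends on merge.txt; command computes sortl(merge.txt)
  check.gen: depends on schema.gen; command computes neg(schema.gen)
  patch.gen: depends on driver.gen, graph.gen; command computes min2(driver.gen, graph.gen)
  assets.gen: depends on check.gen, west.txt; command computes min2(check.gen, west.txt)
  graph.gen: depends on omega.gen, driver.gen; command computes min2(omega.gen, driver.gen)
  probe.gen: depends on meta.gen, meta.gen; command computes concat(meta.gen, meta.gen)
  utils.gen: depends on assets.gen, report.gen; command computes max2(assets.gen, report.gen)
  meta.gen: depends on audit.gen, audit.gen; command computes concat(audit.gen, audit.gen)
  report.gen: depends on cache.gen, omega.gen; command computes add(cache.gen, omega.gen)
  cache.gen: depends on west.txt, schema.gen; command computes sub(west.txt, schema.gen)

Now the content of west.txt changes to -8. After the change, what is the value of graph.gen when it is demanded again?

Initial pass — values computed on the first demand:
  schema.gen = sub(8, 5) = 3
  cache.gen = sub(5, 3) = 2
  shard.gen = headl([-2, -4]) = -2
  omega.gen = min2(3, -2) = -2
  report.gen = add(2, -2) = 0
  driver.gen = min2(0, 5) = 0
  graph.gen = min2(-2, 0) = -2

Second demand — change propagation:
  schema.gen: re-runs because west.txt 5->-8; new result 16.
  cache.gen: re-runs because west.txt 5->-8; schema.gen 3->16; new result -24.
  omega.gen: re-runs because schema.gen 3->16; new result -2 (unchanged).
  report.gen: re-runs because cache.gen 2->-24; new result -26.
  driver.gen: re-runs because report.gen 0->-26; west.txt 5->-8; new result -26.
  graph.gen: re-runs because driver.gen 0->-26; new result -26.

graph.gen now evaluates to -26.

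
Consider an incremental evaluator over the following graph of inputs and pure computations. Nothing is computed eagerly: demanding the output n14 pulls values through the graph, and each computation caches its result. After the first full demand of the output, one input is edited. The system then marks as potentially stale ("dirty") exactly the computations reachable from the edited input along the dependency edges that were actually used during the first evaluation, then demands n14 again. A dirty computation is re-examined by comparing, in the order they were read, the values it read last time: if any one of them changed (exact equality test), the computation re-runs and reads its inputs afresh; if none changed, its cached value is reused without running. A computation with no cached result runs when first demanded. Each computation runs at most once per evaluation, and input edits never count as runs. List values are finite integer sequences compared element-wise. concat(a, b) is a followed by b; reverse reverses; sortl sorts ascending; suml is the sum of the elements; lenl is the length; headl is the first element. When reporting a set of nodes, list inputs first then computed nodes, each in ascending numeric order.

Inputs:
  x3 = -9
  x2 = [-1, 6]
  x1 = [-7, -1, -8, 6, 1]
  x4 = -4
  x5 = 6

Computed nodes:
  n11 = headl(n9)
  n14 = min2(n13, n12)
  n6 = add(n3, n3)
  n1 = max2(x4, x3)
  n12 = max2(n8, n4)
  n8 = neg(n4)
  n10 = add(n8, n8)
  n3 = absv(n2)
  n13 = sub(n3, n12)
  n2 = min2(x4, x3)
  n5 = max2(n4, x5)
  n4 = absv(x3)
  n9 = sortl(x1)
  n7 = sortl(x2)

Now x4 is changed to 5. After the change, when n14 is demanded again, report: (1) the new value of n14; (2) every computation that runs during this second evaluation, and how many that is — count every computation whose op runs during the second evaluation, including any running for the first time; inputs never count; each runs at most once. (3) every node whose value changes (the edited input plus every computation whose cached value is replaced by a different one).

n14 now evaluates to 0.
Run set: n2 (1 run).
Changed values: x4.
The important point: n2 recomputes to an identical value, and the output ends up unchanged.

Initial pass — values computed on the first demand:
  n2 = min2(-4, -9) = -9
  n3 = absv(-9) = 9
  n4 = absv(-9) = 9
  n8 = neg(9) = -9
  n12 = max2(-9, 9) = 9
  n13 = sub(9, 9) = 0
  n14 = min2(0, 9) = 0

Second demand — change propagation:
  n2: re-runs because x4 -4->5; new result -9 (unchanged).
  n3: re-examined; everything it read last time is the same (n2 unchanged) — cache 9 kept, no run.
  n13: re-examined; everything it read last time is the same (n3 unchanged, n12 unchanged) — cache 0 kept, no run.
  n14: re-examined; everything it read last time is the same (n13 unchanged, n12 unchanged) — cache 0 kept, no run.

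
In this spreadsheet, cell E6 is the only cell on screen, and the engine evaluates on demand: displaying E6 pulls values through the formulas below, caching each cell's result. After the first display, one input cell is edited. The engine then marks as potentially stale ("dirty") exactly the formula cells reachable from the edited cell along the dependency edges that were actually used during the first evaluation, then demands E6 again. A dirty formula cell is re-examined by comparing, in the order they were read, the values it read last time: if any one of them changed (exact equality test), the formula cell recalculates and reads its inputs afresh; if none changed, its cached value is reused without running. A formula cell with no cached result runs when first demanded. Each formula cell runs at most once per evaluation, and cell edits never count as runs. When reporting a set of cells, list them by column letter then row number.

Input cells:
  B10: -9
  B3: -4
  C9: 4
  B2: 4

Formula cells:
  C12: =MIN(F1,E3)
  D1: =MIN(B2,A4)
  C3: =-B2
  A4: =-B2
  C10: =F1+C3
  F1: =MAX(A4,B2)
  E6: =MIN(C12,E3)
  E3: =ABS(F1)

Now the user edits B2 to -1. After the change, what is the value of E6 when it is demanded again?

E6 now evaluates to 1.

Initial pass — values computed on the first demand:
  A4 = -(4) = -4
  F1 = MAX(-4, 4) = 4
  E3 = ABS(4) = 4
  C12 = MIN(4, 4) = 4
  E6 = MIN(4, 4) = 4

Second demand — change propagation:
  A4: re-runs because B2 4->-1; new result 1.
  F1: re-runs because A4 -4->1; B2 4->-1; new result 1.
  E3: re-runs because F1 4->1; new result 1.
  C12: re-runs because F1 4->1; E3 4->1; new result 1.
  E6: re-runs because C12 4->1; E3 4->1; new result 1.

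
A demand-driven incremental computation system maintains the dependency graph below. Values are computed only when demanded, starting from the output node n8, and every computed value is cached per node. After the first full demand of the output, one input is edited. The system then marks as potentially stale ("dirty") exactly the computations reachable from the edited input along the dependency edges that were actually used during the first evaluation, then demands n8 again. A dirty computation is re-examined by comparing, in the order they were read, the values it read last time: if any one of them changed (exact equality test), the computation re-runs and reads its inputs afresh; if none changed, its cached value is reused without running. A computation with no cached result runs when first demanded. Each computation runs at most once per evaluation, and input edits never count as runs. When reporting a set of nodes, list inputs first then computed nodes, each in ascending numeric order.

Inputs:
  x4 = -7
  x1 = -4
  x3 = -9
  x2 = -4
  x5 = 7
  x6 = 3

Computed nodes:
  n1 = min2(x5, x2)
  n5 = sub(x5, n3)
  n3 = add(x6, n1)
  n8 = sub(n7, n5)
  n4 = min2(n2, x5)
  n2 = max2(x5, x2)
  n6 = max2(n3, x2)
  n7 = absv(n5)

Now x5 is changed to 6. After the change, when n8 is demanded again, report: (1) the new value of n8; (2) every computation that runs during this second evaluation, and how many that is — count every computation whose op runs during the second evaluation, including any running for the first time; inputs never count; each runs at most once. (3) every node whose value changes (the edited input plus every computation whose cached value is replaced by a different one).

New value of n8: 0.
Computations that run: n1, n5, n7, n8 — 4 in total.
Values that change: x5, n5, n7.
Key observation: the cutoff stops propagation at n3 — its inputs' values are unchanged, so it reuses its cache.

First evaluation (everything demanded from the output):
  n1 = min2(7, -4) = -4
  n3 = add(3, -4) = -1
  n5 = sub(7, -1) = 8
  n7 = absv(8) = 8
  n8 = sub(8, 8) = 0

Propagation after the edit:
  n1: runs — x5 7->6; result -4 (same value as before).
  n3: checked — values it read are unchanged (x6 unchanged, n1 unchanged); reused cached -1 without running.
  n5: runs — x5 7->6; result 7.
  n7: runs — n5 8->7; result 7.
  n8: runs — n7 8->7; n5 8->7; result 0 (same value as before).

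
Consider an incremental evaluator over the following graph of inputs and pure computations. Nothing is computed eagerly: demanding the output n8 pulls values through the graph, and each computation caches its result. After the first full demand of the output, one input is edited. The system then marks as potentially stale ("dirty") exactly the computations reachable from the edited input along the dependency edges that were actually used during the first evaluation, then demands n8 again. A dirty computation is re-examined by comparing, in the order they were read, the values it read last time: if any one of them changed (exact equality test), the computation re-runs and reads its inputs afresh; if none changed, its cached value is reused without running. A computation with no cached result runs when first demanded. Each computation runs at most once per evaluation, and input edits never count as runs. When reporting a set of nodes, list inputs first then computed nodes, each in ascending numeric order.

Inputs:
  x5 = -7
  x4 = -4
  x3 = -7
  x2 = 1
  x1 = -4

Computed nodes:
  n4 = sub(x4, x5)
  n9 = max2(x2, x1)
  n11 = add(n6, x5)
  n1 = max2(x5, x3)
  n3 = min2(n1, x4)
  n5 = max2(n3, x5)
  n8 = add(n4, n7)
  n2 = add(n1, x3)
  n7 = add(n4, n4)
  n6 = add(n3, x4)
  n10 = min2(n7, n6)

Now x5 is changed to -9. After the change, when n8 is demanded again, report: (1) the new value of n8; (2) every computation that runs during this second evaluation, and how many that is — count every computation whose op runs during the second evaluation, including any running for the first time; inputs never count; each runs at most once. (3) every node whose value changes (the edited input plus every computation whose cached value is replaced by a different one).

n8 now evaluates to 15.
Run set: n4, n7, n8 (3 run).
Changed values: x5, n4, n7, n8.

Initial pass — values computed on the first demand:
  n4 = sub(-4, -7) = 3
  n7 = add(3, 3) = 6
  n8 = add(3, 6) = 9

Second demand — change propagation:
  n4: re-runs because x5 -7->-9; new result 5.
  n7: re-runs because n4 3->5; n4 3->5; new result 10.
  n8: re-runs because n4 3->5; n7 6->10; new result 15.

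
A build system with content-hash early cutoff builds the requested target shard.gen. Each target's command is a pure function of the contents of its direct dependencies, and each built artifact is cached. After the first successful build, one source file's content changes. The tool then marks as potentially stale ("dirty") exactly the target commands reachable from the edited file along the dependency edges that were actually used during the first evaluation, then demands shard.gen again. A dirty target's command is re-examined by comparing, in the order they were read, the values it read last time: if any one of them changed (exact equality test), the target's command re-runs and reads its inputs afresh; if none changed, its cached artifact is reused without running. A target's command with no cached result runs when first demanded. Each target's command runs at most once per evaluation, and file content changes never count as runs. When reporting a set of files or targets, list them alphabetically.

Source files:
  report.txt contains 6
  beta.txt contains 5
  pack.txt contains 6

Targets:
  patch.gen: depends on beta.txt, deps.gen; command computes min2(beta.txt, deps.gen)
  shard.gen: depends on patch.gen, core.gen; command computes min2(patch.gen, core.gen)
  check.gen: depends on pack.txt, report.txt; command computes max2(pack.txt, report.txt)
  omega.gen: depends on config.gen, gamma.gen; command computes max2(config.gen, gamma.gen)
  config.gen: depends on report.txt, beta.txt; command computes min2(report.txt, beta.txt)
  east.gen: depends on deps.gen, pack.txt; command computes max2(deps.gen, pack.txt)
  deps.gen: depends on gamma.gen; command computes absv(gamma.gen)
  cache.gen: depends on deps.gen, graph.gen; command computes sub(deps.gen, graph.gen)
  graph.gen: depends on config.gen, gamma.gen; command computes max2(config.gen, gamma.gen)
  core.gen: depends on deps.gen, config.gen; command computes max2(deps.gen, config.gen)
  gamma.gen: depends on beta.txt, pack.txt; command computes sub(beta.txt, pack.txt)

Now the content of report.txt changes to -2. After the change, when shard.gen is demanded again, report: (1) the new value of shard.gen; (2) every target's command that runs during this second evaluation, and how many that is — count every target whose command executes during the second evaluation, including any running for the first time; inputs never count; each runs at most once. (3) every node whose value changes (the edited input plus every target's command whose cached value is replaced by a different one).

New value of shard.gen: 1.
Target commands that run: config.gen, core.gen, shard.gen — 3 in total.
Values that change: config.gen, core.gen, report.txt.

First evaluation (everything demanded from the output):
  config.gen = min2(6, 5) = 5
  gamma.gen = sub(5, 6) = -1
  deps.gen = absv(-1) = 1
  core.gen = max2(1, 5) = 5
  patch.gen = min2(5, 1) = 1
  shard.gen = min2(1, 5) = 1

Propagation after the edit:
  config.gen: runs — report.txt 6->-2; result -2.
  core.gen: runs — config.gen 5->-2; result 1.
  shard.gen: runs — core.gen 5->1; result 1 (same value as before).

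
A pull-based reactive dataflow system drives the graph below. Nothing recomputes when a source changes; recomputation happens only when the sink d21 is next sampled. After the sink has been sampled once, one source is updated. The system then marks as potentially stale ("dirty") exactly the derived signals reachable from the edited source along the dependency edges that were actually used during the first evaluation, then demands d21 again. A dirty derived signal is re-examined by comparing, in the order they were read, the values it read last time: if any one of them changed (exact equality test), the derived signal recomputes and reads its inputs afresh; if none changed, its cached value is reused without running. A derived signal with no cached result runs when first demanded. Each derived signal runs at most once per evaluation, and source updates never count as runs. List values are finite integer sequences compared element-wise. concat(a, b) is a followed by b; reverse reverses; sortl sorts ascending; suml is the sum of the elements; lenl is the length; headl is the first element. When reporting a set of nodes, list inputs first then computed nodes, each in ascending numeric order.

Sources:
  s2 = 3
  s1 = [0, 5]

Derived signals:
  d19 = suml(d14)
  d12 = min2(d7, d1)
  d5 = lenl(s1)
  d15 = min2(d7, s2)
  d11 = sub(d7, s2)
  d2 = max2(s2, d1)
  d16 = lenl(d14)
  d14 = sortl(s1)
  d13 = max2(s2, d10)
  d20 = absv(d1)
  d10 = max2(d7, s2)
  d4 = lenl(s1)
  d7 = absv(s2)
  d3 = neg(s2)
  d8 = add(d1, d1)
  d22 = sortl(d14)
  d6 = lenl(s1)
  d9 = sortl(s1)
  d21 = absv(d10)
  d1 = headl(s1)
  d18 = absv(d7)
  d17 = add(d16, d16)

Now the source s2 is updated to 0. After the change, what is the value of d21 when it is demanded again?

First evaluation (everything demanded from the output):
  d7 = absv(3) = 3
  d10 = max2(3, 3) = 3
  d21 = absv(3) = 3

Propagation after the edit:
  d7: runs — s2 3->0; result 0.
  d10: runs — d7 3->0; s2 3->0; result 0.
  d21: runs — d10 3->0; result 0.

New value of d21: 0.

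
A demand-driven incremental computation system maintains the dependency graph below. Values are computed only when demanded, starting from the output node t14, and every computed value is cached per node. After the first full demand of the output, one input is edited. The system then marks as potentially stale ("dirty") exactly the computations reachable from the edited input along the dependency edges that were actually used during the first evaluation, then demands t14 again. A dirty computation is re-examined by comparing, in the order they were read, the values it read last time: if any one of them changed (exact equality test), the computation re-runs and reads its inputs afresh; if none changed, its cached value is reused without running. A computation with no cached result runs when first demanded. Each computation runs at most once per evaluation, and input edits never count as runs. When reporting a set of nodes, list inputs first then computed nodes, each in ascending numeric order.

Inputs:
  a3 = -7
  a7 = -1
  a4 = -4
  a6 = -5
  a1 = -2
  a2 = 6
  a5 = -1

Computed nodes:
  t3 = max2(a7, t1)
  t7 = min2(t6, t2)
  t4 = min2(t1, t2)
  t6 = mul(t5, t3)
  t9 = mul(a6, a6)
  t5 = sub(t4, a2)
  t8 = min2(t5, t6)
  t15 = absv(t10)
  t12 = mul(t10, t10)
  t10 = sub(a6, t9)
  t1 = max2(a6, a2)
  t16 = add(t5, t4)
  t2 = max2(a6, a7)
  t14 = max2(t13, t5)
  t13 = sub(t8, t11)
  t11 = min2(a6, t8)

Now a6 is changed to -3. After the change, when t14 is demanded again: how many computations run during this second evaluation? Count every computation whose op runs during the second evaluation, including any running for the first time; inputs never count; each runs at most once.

Computations that run: t1, t2, t11 — 3 in total.
Key observation: the cutoff stops propagation at t3 — its inputs' values are unchanged, so it reuses its cache.

First evaluation (everything demanded from the output):
  t1 = max2(-5, 6) = 6
  t2 = max2(-5, -1) = -1
  t3 = max2(-1, 6) = 6
  t4 = min2(6, -1) = -1
  t5 = sub(-1, 6) = -7
  t6 = mul(-7, 6) = -42
  t8 = min2(-7, -42) = -42
  t11 = min2(-5, -42) = -42
  t13 = sub(-42, -42) = 0
  t14 = max2(0, -7) = 0

Propagation after the edit:
  t1: runs — a6 -5->-3; result 6 (same value as before).
  t2: runs — a6 -5->-3; result -1 (same value as before).
  t3: checked — values it read are unchanged (a7 unchanged, t1 unchanged); reused cached 6 without running.
  t4: checked — values it read are unchanged (t1 unchanged, t2 unchanged); reused cached -1 without running.
  t5: checked — values it read are unchanged (t4 unchanged, a2 unchanged); reused cached -7 without running.
  t6: checked — values it read are unchanged (t5 unchanged, t3 unchanged); reused cached -42 without running.
  t8: checked — values it read are unchanged (t5 unchanged, t6 unchanged); reused cached -42 without running.
  t11: runs — a6 -5->-3; result -42 (same value as before).
  t13: checked — values it read are unchanged (t8 unchanged, t11 unchanged); reused cached 0 without running.
  t14: checked — values it read are unchanged (t13 unchanged, t5 unchanged); reused cached 0 without running.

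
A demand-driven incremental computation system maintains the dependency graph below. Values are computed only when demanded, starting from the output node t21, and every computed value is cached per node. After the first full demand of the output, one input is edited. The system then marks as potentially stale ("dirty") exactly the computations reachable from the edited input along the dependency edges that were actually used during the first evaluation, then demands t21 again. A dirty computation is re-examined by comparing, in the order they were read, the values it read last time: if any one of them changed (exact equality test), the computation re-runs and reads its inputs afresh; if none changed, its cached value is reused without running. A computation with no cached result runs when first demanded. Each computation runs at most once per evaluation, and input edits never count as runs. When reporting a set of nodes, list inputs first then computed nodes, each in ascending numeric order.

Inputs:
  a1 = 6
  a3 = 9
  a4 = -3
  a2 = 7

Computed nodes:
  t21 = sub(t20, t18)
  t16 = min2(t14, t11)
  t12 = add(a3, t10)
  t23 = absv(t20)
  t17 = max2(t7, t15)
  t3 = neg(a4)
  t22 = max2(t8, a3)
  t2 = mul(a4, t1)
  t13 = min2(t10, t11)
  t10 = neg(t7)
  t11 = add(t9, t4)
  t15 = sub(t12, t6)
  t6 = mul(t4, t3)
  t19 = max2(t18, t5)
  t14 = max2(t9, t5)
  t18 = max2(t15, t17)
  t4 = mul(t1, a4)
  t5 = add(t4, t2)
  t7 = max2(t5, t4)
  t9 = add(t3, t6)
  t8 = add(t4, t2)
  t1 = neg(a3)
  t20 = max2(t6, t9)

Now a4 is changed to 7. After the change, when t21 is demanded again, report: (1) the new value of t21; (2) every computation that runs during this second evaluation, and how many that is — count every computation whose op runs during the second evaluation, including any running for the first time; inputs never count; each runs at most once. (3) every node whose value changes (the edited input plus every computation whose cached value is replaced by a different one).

New value of t21: 504.
Computations that run: t2, t3, t4, t5, t6, t7, t9, t10, t12, t15, t17, t18, t20, t21 — 14 in total.
Values that change: a4, t2, t3, t4, t5, t6, t7, t9, t10, t12, t15, t17, t18, t20, t21.

First evaluation (everything demanded from the output):
  t1 = neg(9) = -9
  t2 = mul(-3, -9) = 27
  t3 = neg(-3) = 3
  t4 = mul(-9, -3) = 27
  t5 = add(27, 27) = 54
  t6 = mul(27, 3) = 81
  t7 = max2(54, 27) = 54
  t9 = add(3, 81) = 84
  t10 = neg(54) = -54
  t12 = add(9, -54) = -45
  t15 = sub(-45, 81) = -126
  t17 = max2(54, -126) = 54
  t18 = max2(-126, 54) = 54
  t20 = max2(81, 84) = 84
  t21 = sub(84, 54) = 30

Propagation after the edit:
  t2: runs — a4 -3->7; result -63.
  t3: runs — a4 -3->7; result -7.
  t4: runs — a4 -3->7; result -63.
  t5: runs — t4 27->-63; t2 27->-63; result -126.
  t6: runs — t4 27->-63; t3 3->-7; result 441.
  t7: runs — t5 54->-126; t4 27->-63; result -63.
  t9: runs — t3 3->-7; t6 81->441; result 434.
  t10: runs — t7 54->-63; result 63.
  t12: runs — t10 -54->63; result 72.
  t15: runs — t12 -45->72; t6 81->441; result -369.
  t17: runs — t7 54->-63; t15 -126->-369; result -63.
  t18: runs — t15 -126->-369; t17 54->-63; result -63.
  t20: runs — t6 81->441; t9 84->434; result 441.
  t21: runs — t20 84->441; t18 54->-63; result 504.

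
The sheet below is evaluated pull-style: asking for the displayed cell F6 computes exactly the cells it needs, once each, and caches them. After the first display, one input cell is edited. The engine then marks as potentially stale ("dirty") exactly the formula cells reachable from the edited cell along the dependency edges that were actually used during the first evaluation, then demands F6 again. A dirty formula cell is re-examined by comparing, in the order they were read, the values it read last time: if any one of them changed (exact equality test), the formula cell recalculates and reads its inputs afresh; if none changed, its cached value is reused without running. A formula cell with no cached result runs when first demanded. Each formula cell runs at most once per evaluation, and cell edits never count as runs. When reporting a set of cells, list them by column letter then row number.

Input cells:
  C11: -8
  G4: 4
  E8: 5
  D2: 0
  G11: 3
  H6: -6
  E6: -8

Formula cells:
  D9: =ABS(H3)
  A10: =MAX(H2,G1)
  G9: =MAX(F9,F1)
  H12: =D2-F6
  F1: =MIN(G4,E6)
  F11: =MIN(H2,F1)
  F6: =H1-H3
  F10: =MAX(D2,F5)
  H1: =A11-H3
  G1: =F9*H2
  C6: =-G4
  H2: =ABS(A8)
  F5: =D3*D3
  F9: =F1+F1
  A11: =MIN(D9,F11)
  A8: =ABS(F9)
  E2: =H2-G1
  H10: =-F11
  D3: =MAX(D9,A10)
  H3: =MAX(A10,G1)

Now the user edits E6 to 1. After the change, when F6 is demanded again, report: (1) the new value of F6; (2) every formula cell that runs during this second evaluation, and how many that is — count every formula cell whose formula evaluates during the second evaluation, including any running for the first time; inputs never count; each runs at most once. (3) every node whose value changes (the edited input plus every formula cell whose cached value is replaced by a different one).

Demanding F6 again yields -7.
12 formula cells run: A8, A10, A11, D9, F1, F6, F9, F11, G1, H1, H2, H3.
The nodes whose values change: A8, A10, A11, D9, E6, F1, F6, F9, F11, G1, H1, H2, H3.

First demand of the output computes:
  F1 = MIN(4, -8) = -8
  F9 = -8 + -8 = -16
  A8 = ABS(-16) = 16
  H2 = ABS(16) = 16
  F11 = MIN(16, -8) = -8
  G1 = -16 * 16 = -256
  A10 = MAX(16, -256) = 16
  H3 = MAX(16, -256) = 16
  D9 = ABS(16) = 16
  A11 = MIN(16, -8) = -8
  H1 = -8 - 16 = -24
  F6 = -24 - 16 = -40

After the edit, cleaning proceeds:
  F1: a read changed (E6 -8->1) — executes, giving 1.
  F9: a read changed (F1 -8->1; F1 -8->1) — executes, giving 2.
  A8: a read changed (F9 -16->2) — executes, giving 2.
  H2: a read changed (A8 16->2) — executes, giving 2.
  F11: a read changed (H2 16->2; F1 -8->1) — executes, giving 1.
  G1: a read changed (F9 -16->2; H2 16->2) — executes, giving 4.
  A10: a read changed (H2 16->2; G1 -256->4) — executes, giving 4.
  H3: a read changed (A10 16->4; G1 -256->4) — executes, giving 4.
  D9: a read changed (H3 16->4) — executes, giving 4.
  A11: a read changed (D9 16->4; F11 -8->1) — executes, giving 1.
  H1: a read changed (A11 -8->1; H3 16->4) — executes, giving -3.
  F6: a read changed (H1 -24->-3; H3 16->4) — executes, giving -7.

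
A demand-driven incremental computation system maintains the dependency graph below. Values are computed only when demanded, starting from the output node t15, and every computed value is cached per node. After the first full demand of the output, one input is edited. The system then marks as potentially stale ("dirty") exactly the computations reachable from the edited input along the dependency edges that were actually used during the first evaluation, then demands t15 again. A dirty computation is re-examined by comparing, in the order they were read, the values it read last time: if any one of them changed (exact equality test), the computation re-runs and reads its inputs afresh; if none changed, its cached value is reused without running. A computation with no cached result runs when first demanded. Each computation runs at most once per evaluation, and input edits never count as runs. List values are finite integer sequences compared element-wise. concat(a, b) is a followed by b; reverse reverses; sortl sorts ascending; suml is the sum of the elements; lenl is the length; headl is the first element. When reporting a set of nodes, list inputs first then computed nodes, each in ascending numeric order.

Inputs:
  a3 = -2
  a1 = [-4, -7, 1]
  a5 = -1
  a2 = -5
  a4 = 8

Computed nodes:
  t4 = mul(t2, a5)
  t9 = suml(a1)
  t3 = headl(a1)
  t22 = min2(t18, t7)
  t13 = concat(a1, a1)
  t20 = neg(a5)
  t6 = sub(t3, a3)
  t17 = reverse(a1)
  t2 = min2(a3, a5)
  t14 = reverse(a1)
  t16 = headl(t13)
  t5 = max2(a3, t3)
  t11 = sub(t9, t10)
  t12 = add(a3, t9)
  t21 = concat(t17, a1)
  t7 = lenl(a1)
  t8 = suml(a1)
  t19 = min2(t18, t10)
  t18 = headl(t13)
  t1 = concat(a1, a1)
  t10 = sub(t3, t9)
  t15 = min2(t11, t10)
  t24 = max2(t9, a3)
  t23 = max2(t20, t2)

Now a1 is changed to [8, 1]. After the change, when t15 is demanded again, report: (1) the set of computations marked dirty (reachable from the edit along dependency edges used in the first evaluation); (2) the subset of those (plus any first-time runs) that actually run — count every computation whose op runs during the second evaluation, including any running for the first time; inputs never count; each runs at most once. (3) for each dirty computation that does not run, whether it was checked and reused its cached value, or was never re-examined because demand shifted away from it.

Marked dirty: t3, t9, t10, t11, t15.
Computations that run: t3, t9, t10, t11, t15 — 5 in total.
Every dirty computation ran.

First evaluation (everything demanded from the output):
  t3 = headl([-4, -7, 1]) = -4
  t9 = suml([-4, -7, 1]) = -10
  t10 = sub(-4, -10) = 6
  t11 = sub(-10, 6) = -16
  t15 = min2(-16, 6) = -16

Propagation after the edit:
  t3: runs — a1 [-4, -7, 1]->[8, 1]; result 8.
  t9: runs — a1 [-4, -7, 1]->[8, 1]; result 9.
  t10: runs — t3 -4->8; t9 -10->9; result -1.
  t11: runs — t9 -10->9; t10 6->-1; result 10.
  t15: runs — t11 -16->10; t10 6->-1; result -1.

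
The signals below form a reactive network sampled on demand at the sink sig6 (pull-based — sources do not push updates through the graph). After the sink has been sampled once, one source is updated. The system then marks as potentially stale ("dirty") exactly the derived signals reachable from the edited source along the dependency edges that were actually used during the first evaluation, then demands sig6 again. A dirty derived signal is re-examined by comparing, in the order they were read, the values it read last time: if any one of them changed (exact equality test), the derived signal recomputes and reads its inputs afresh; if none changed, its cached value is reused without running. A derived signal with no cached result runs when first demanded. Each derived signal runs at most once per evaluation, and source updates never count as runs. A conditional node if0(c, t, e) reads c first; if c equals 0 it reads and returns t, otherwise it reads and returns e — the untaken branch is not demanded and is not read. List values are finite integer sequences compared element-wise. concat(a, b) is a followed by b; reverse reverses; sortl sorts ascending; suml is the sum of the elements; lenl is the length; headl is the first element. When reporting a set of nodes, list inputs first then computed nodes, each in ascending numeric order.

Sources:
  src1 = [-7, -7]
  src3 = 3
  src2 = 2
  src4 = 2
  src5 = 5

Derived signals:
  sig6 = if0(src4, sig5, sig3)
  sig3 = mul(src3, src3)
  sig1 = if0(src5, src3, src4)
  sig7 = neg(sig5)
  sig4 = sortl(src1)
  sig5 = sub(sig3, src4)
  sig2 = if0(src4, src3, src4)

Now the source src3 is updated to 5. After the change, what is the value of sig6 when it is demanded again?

sig6 now evaluates to 25.

Initial pass — values computed on the first demand:
  sig3 = mul(3, 3) = 9
  sig6 = if0(src4=2 -> else branch sig3) = 9

Second demand — change propagation:
  sig3: re-runs because src3 3->5; src3 3->5; new result 25.
  sig6: re-runs because sig3 9->25; new result 25.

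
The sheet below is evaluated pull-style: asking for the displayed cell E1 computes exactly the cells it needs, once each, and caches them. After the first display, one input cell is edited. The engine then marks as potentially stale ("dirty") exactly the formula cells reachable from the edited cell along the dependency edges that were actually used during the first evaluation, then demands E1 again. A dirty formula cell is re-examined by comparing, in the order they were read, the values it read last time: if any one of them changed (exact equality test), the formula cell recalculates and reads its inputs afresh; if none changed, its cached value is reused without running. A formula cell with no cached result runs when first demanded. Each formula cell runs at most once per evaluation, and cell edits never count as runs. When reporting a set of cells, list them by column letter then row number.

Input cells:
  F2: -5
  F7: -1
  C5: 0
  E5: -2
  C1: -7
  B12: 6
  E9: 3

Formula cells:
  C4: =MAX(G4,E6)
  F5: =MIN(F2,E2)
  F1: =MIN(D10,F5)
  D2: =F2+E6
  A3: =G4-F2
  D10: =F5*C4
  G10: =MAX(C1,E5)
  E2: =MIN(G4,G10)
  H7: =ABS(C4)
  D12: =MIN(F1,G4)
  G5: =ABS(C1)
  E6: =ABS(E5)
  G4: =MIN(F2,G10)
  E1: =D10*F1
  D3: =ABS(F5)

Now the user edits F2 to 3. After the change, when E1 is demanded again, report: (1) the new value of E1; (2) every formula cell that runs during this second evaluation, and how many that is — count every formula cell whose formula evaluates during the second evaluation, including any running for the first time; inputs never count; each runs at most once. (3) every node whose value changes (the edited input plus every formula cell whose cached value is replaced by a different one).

Demanding E1 again yields 16.
7 formula cells run: C4, D10, E1, E2, F1, F5, G4.
The nodes whose values change: D10, E1, E2, F1, F2, F5, G4.

First demand of the output computes:
  E6 = ABS(-2) = 2
  G10 = MAX(-7, -2) = -2
  G4 = MIN(-5, -2) = -5
  C4 = MAX(-5, 2) = 2
  E2 = MIN(-5, -2) = -5
  F5 = MIN(-5, -5) = -5
  D10 = -5 * 2 = -10
  F1 = MIN(-10, -5) = -10
  E1 = -10 * -10 = 100

After the edit, cleaning proceeds:
  G4: a read changed (F2 -5->3) — executes, giving -2.
  C4: a read changed (G4 -5->-2) — executes, giving 2 — identical to its old value.
  E2: a read changed (G4 -5->-2) — executes, giving -2.
  F5: a read changed (F2 -5->3; E2 -5->-2) — executes, giving -2.
  D10: a read changed (F5 -5->-2) — executes, giving -4.
  F1: a read changed (D10 -10->-4; F5 -5->-2) — executes, giving -4.
  E1: a read changed (D10 -10->-4; F1 -10->-4) — executes, giving 16.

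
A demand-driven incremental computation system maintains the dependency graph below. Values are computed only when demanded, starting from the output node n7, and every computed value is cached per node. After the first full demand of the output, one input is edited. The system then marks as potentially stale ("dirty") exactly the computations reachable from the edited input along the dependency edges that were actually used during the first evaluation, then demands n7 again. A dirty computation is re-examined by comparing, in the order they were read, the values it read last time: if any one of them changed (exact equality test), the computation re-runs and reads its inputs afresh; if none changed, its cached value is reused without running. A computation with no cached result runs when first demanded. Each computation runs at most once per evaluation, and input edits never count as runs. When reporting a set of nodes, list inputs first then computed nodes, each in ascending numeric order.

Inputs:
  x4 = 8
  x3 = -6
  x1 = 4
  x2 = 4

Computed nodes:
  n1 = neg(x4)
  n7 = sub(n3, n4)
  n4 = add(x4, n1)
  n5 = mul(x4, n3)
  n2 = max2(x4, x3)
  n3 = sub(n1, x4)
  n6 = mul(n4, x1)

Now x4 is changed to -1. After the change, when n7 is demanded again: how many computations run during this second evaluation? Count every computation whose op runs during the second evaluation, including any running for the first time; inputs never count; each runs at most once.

Computations that run: n1, n3, n4, n7 — 4 in total.

First evaluation (everything demanded from the output):
  n1 = neg(8) = -8
  n3 = sub(-8, 8) = -16
  n4 = add(8, -8) = 0
  n7 = sub(-16, 0) = -16

Propagation after the edit:
  n1: runs — x4 8->-1; result 1.
  n3: runs — n1 -8->1; x4 8->-1; result 2.
  n4: runs — x4 8->-1; n1 -8->1; result 0 (same value as before).
  n7: runs — n3 -16->2; result 2.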